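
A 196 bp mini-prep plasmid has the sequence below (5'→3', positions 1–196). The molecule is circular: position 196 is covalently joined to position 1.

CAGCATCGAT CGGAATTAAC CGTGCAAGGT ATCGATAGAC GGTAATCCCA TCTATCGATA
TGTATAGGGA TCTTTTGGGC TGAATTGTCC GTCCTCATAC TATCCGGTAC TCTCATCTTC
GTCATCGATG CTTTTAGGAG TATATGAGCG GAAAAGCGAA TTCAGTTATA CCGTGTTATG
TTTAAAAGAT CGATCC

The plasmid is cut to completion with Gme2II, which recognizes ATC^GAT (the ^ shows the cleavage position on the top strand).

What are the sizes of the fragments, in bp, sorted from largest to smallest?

70, 65, 26, 23, 12 bp

Gme2II sites (ATCGAT) start at positions 5, 31, 54, 124, 189.
Gme2II cuts after base 3 of each site, so after positions 7, 33, 56, 126, 191.
Circular molecule, 5 cuts → 5 fragments:
  8–33 → 26 bp
  34–56 → 23 bp
  57–126 → 70 bp
  127–191 → 65 bp
  192–196 then 1–7 → 5 + 7 = 12 bp
Sorted largest to smallest: 70, 65, 26, 23, 12 bp.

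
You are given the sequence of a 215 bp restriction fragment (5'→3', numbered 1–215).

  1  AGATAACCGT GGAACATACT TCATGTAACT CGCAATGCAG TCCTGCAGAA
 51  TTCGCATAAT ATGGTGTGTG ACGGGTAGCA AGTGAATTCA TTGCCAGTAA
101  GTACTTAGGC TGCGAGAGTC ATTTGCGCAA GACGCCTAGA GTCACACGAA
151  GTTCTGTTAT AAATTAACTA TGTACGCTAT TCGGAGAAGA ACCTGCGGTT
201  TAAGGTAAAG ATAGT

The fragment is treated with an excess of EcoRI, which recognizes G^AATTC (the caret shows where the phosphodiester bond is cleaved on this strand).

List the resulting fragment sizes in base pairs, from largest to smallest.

131, 48, 36 bp

EcoRI sites (GAATTC) start at positions 48, 84.
EcoRI cuts after the first base of each site, so after positions 48, 84.
Linear molecule, 2 cuts → 3 fragments:
  1–48 → 48 bp
  49–84 → 36 bp
  85–215 → 131 bp
Sorted largest to smallest: 131, 48, 36 bp.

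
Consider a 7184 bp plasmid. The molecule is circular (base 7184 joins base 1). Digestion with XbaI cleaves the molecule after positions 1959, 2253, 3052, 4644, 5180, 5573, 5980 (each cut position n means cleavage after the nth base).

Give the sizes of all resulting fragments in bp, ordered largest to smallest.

3163, 1592, 799, 536, 407, 393, 294 bp

Circular molecule, 7 cuts → 7 fragments:
  2253 − 1959 = 294 bp
  3052 − 2253 = 799 bp
  4644 − 3052 = 1592 bp
  5180 − 4644 = 536 bp
  5573 − 5180 = 393 bp
  5980 − 5573 = 407 bp
  wrap: 7184 − 5980 + 1959 = 3163 bp
Sorted largest to smallest: 3163, 1592, 799, 536, 407, 393, 294 bp.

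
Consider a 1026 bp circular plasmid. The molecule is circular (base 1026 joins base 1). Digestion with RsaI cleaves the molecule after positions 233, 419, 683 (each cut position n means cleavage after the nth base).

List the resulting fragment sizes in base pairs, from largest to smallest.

Circular molecule, 3 cuts → 3 fragments:
  419 − 233 = 186 bp
  683 − 419 = 264 bp
  wrap: 1026 − 683 + 233 = 576 bp
Sorted largest to smallest: 576, 264, 186 bp.

576, 264, 186 bp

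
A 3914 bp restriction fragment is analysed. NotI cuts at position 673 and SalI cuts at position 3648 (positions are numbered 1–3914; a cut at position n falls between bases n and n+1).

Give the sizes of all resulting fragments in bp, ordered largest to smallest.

Combined cut positions (sorted): 673, 3648.
Linear molecule, 2 cuts → 3 fragments:
  673 − 0 = 673 bp
  3648 − 673 = 2975 bp
  3914 − 3648 = 266 bp
Sorted largest to smallest: 2975, 673, 266 bp.

2975, 673, 266 bp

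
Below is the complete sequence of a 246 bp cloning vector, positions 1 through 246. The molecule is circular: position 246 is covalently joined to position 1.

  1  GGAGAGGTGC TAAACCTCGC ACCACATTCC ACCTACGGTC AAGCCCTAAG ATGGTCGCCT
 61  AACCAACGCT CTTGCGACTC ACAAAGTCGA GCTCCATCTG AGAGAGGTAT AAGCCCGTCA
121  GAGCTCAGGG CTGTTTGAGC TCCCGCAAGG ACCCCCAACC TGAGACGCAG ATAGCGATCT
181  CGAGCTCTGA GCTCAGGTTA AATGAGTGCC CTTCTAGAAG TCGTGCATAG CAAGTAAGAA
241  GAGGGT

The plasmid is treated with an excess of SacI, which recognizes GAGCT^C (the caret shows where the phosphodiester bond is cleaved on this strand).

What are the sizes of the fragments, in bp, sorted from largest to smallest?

146, 45, 32, 16, 7 bp

SacI sites (GAGCTC) start at positions 89, 121, 137, 182, 189.
SacI cuts after base 5 of each site (before the last base), so after positions 93, 125, 141, 186, 193.
Circular molecule, 5 cuts → 5 fragments:
  94–125 → 32 bp
  126–141 → 16 bp
  142–186 → 45 bp
  187–193 → 7 bp
  194–246 then 1–93 → 53 + 93 = 146 bp
Sorted largest to smallest: 146, 45, 32, 16, 7 bp.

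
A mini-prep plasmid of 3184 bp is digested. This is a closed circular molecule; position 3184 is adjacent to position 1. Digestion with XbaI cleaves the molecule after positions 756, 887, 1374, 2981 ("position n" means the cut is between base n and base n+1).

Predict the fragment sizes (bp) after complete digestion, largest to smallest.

Circular molecule, 4 cuts → 4 fragments:
  887 − 756 = 131 bp
  1374 − 887 = 487 bp
  2981 − 1374 = 1607 bp
  wrap: 3184 − 2981 + 756 = 959 bp
Sorted largest to smallest: 1607, 959, 487, 131 bp.

1607, 959, 487, 131 bp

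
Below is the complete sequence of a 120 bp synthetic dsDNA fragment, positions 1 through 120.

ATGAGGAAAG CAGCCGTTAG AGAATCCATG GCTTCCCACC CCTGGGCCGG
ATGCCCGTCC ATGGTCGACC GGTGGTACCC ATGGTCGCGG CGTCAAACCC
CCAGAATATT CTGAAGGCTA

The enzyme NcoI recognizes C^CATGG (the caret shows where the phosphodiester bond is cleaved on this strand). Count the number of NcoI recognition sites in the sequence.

3

CCATGG occurs starting at positions 26, 59, 79.
NcoI cuts at 3 sites.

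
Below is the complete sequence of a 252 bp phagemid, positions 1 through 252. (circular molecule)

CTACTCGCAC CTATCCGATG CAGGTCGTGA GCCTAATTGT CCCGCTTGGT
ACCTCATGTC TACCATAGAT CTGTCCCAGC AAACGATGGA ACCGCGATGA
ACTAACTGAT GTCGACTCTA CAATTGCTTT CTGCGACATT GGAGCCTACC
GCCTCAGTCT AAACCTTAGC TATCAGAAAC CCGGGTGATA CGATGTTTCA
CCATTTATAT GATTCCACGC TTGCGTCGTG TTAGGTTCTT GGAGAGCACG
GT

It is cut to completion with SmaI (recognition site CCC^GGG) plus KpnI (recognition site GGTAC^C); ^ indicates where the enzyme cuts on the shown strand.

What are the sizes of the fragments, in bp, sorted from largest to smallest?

130, 122 bp

The SmaI site (CCCGGG) starts at position 180.
SmaI cuts after base 3 of each site, so after position 182.
The KpnI site (GGTACC) starts at position 48.
KpnI cuts after base 5 of each site (before the last base), so after position 52.
Combined cut positions: 52, 182.
Circular molecule, 2 cuts → 2 fragments:
  53–182 → 130 bp
  183–252 then 1–52 → 70 + 52 = 122 bp
Sorted largest to smallest: 130, 122 bp.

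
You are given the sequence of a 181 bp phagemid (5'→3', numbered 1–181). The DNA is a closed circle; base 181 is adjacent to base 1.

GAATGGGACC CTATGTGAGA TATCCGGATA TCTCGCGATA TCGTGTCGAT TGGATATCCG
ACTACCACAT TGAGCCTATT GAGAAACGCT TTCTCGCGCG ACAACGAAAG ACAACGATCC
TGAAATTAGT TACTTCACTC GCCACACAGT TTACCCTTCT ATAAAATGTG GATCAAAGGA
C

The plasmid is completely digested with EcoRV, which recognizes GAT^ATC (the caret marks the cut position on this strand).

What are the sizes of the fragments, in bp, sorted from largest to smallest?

147, 16, 10, 8 bp

EcoRV sites (GATATC) start at positions 19, 27, 37, 53.
EcoRV cuts after base 3 of each site, so after positions 21, 29, 39, 55.
Circular molecule, 4 cuts → 4 fragments:
  22–29 → 8 bp
  30–39 → 10 bp
  40–55 → 16 bp
  56–181 then 1–21 → 126 + 21 = 147 bp
Sorted largest to smallest: 147, 16, 10, 8 bp.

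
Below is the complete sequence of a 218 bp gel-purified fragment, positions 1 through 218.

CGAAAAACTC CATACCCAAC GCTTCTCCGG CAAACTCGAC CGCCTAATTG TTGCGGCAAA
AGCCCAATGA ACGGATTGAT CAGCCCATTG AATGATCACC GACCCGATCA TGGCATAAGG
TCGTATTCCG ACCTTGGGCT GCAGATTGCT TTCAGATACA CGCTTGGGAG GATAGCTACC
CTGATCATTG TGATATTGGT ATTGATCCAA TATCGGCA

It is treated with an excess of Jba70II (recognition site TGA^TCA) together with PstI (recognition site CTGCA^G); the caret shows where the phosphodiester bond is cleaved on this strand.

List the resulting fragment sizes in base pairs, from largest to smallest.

Jba70II sites (TGATCA) start at positions 77, 93, 182.
Jba70II cuts after base 3 of each site, so after positions 79, 95, 184.
The PstI site (CTGCAG) starts at position 139.
PstI cuts after base 5 of each site (before the last base), so after position 143.
Combined cut positions: 79, 95, 143, 184.
Linear molecule, 4 cuts → 5 fragments:
  1–79 → 79 bp
  80–95 → 16 bp
  96–143 → 48 bp
  144–184 → 41 bp
  185–218 → 34 bp
Sorted largest to smallest: 79, 48, 41, 34, 16 bp.

79, 48, 41, 34, 16 bp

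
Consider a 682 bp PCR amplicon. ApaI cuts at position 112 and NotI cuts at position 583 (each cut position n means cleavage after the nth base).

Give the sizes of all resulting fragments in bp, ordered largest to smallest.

Combined cut positions (sorted): 112, 583.
Linear molecule, 2 cuts → 3 fragments:
  112 − 0 = 112 bp
  583 − 112 = 471 bp
  682 − 583 = 99 bp
Sorted largest to smallest: 471, 112, 99 bp.

471, 112, 99 bp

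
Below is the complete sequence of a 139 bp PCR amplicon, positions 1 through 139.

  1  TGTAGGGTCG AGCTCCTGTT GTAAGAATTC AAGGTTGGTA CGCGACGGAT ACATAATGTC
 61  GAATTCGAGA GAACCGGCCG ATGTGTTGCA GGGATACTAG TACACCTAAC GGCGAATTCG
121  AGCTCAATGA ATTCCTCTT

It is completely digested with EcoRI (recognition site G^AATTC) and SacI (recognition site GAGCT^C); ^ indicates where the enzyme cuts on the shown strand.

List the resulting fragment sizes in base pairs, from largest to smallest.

53, 36, 14, 11, 10, 10, 5 bp

EcoRI sites (GAATTC) start at positions 25, 61, 114, 129.
EcoRI cuts after the first base of each site, so after positions 25, 61, 114, 129.
SacI sites (GAGCTC) start at positions 10, 120.
SacI cuts after base 5 of each site (before the last base), so after positions 14, 124.
Combined cut positions: 14, 25, 61, 114, 124, 129.
Linear molecule, 6 cuts → 7 fragments:
  1–14 → 14 bp
  15–25 → 11 bp
  26–61 → 36 bp
  62–114 → 53 bp
  115–124 → 10 bp
  125–129 → 5 bp
  130–139 → 10 bp
Sorted largest to smallest: 53, 36, 14, 11, 10, 10, 5 bp.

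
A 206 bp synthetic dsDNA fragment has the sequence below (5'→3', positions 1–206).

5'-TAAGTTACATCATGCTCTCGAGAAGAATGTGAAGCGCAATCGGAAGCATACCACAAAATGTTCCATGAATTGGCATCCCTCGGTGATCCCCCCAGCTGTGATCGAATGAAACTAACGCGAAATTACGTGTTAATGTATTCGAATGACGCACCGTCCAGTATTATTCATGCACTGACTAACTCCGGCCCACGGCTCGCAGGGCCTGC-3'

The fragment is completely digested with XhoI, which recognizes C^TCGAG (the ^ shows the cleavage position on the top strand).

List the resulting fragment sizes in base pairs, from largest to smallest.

189, 17 bp

The XhoI site (CTCGAG) starts at position 17.
XhoI cuts after the first base of each site, so after position 17.
Linear molecule, 1 cut → 2 fragments:
  1–17 → 17 bp
  18–206 → 189 bp
Sorted largest to smallest: 189, 17 bp.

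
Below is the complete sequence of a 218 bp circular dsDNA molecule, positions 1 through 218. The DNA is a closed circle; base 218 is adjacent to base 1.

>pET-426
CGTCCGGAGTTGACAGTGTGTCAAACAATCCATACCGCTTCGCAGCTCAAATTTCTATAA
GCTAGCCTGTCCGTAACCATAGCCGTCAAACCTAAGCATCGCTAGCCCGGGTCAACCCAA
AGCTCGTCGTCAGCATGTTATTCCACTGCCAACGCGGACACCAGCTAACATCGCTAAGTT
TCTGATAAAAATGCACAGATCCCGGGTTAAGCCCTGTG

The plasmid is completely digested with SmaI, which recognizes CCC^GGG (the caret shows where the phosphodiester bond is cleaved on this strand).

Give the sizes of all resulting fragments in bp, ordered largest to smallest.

123, 95 bp

SmaI sites (CCCGGG) start at positions 106, 201.
SmaI cuts after base 3 of each site, so after positions 108, 203.
Circular molecule, 2 cuts → 2 fragments:
  109–203 → 95 bp
  204–218 then 1–108 → 15 + 108 = 123 bp
Sorted largest to smallest: 123, 95 bp.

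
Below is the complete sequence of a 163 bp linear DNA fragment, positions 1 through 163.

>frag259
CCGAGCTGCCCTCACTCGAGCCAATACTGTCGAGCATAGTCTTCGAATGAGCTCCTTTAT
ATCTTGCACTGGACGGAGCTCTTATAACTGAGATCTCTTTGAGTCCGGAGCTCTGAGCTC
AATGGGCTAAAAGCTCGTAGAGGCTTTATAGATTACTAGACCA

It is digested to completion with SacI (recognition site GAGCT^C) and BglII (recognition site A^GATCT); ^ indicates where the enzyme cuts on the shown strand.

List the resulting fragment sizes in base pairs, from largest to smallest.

SacI sites (GAGCTC) start at positions 49, 76, 108, 115.
SacI cuts after base 5 of each site (before the last base), so after positions 53, 80, 112, 119.
The BglII site (AGATCT) starts at position 91.
BglII cuts after the first base of each site, so after position 91.
Combined cut positions: 53, 80, 91, 112, 119.
Linear molecule, 5 cuts → 6 fragments:
  1–53 → 53 bp
  54–80 → 27 bp
  81–91 → 11 bp
  92–112 → 21 bp
  113–119 → 7 bp
  120–163 → 44 bp
Sorted largest to smallest: 53, 44, 27, 21, 11, 7 bp.

53, 44, 27, 21, 11, 7 bp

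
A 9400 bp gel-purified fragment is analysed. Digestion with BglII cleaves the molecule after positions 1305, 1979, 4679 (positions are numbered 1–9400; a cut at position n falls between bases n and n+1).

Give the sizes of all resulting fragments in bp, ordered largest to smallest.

4721, 2700, 1305, 674 bp

Linear molecule, 3 cuts → 4 fragments:
  1305 − 0 = 1305 bp
  1979 − 1305 = 674 bp
  4679 − 1979 = 2700 bp
  9400 − 4679 = 4721 bp
Sorted largest to smallest: 4721, 2700, 1305, 674 bp.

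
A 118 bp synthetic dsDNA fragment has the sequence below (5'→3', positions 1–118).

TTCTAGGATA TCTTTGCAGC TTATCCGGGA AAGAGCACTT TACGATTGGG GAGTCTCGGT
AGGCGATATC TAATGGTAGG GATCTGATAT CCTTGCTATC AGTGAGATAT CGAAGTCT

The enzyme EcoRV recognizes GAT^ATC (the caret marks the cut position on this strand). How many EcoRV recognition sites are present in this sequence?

4

GATATC occurs starting at positions 7, 65, 86, 106.
EcoRV cuts at 4 sites.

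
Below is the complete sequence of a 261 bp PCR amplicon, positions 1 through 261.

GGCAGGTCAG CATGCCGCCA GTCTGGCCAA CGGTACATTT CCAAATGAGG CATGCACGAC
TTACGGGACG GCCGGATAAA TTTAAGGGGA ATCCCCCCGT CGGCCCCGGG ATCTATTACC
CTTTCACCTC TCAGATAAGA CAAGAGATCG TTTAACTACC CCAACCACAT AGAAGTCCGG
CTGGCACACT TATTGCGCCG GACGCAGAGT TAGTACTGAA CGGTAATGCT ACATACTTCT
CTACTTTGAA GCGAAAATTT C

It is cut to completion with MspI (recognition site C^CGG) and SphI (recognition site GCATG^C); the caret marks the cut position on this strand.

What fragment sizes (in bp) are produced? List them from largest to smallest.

71, 63, 40, 34, 21, 18, 14 bp

MspI sites (CCGG) start at positions 72, 106, 177, 198.
MspI cuts after the first base of each site, so after positions 72, 106, 177, 198.
SphI sites (GCATGC) start at positions 10, 50.
SphI cuts after base 5 of each site (before the last base), so after positions 14, 54.
Combined cut positions: 14, 54, 72, 106, 177, 198.
Linear molecule, 6 cuts → 7 fragments:
  1–14 → 14 bp
  15–54 → 40 bp
  55–72 → 18 bp
  73–106 → 34 bp
  107–177 → 71 bp
  178–198 → 21 bp
  199–261 → 63 bp
Sorted largest to smallest: 71, 63, 40, 34, 21, 18, 14 bp.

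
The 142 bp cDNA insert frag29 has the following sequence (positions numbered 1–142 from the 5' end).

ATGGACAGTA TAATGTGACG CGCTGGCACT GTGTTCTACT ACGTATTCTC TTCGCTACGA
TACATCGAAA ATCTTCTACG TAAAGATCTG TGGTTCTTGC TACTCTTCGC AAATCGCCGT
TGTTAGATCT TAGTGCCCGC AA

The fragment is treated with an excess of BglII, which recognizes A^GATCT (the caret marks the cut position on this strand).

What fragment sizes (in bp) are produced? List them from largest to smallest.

84, 41, 17 bp

BglII sites (AGATCT) start at positions 84, 125.
BglII cuts after the first base of each site, so after positions 84, 125.
Linear molecule, 2 cuts → 3 fragments:
  1–84 → 84 bp
  85–125 → 41 bp
  126–142 → 17 bp
Sorted largest to smallest: 84, 41, 17 bp.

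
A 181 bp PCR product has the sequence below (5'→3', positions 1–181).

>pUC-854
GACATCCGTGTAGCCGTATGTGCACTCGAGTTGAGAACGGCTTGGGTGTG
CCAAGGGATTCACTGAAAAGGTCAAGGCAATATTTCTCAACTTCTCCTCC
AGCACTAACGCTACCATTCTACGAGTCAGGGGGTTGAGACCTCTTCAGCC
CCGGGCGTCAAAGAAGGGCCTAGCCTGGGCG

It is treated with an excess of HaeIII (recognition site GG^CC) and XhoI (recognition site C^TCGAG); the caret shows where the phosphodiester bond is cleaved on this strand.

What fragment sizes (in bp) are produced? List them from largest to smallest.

143, 25, 13 bp

The HaeIII site (GGCC) starts at position 167.
HaeIII cuts after base 2 of each site, so after position 168.
The XhoI site (CTCGAG) starts at position 25.
XhoI cuts after the first base of each site, so after position 25.
Combined cut positions: 25, 168.
Linear molecule, 2 cuts → 3 fragments:
  1–25 → 25 bp
  26–168 → 143 bp
  169–181 → 13 bp
Sorted largest to smallest: 143, 25, 13 bp.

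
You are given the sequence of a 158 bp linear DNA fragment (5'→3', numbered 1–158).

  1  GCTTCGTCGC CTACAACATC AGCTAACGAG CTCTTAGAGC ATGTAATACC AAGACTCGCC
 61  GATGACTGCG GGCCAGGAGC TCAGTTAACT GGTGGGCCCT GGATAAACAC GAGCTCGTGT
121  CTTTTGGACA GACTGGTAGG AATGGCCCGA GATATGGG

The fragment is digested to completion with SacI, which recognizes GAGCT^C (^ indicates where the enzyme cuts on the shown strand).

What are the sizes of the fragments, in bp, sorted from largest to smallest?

49, 43, 34, 32 bp

SacI sites (GAGCTC) start at positions 28, 77, 111.
SacI cuts after base 5 of each site (before the last base), so after positions 32, 81, 115.
Linear molecule, 3 cuts → 4 fragments:
  1–32 → 32 bp
  33–81 → 49 bp
  82–115 → 34 bp
  116–158 → 43 bp
Sorted largest to smallest: 49, 43, 34, 32 bp.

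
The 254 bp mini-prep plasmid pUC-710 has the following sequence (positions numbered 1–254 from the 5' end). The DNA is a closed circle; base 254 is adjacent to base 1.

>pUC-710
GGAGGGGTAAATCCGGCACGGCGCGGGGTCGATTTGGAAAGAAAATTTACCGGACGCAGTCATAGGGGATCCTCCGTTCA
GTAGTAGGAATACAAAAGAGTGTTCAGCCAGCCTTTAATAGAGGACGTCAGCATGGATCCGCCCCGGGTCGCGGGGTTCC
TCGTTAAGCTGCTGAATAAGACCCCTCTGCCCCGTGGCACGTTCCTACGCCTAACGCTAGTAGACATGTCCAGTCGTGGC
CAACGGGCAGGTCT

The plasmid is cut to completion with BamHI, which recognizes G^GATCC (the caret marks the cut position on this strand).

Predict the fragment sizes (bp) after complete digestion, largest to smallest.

BamHI sites (GGATCC) start at positions 67, 135.
BamHI cuts after the first base of each site, so after positions 67, 135.
Circular molecule, 2 cuts → 2 fragments:
  68–135 → 68 bp
  136–254 then 1–67 → 119 + 67 = 186 bp
Sorted largest to smallest: 186, 68 bp.

186, 68 bp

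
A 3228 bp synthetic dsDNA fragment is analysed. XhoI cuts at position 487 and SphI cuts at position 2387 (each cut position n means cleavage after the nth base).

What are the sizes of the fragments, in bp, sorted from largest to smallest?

1900, 841, 487 bp

Combined cut positions (sorted): 487, 2387.
Linear molecule, 2 cuts → 3 fragments:
  487 − 0 = 487 bp
  2387 − 487 = 1900 bp
  3228 − 2387 = 841 bp
Sorted largest to smallest: 1900, 841, 487 bp.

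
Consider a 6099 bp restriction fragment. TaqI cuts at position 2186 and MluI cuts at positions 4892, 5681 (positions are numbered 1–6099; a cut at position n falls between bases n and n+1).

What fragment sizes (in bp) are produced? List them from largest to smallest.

2706, 2186, 789, 418 bp

Combined cut positions (sorted): 2186, 4892, 5681.
Linear molecule, 3 cuts → 4 fragments:
  2186 − 0 = 2186 bp
  4892 − 2186 = 2706 bp
  5681 − 4892 = 789 bp
  6099 − 5681 = 418 bp
Sorted largest to smallest: 2706, 2186, 789, 418 bp.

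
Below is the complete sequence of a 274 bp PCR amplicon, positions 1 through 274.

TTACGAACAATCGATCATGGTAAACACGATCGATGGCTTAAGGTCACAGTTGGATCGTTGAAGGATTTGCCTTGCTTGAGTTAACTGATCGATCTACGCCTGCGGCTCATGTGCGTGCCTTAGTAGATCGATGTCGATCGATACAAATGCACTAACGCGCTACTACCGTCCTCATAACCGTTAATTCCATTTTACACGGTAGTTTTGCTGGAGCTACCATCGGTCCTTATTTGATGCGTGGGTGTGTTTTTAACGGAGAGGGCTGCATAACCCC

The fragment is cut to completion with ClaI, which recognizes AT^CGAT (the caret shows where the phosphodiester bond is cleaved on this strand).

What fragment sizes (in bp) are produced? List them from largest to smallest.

136, 59, 39, 19, 11, 10 bp

ClaI sites (ATCGAT) start at positions 10, 29, 88, 127, 137.
ClaI cuts after base 2 of each site, so after positions 11, 30, 89, 128, 138.
Linear molecule, 5 cuts → 6 fragments:
  1–11 → 11 bp
  12–30 → 19 bp
  31–89 → 59 bp
  90–128 → 39 bp
  129–138 → 10 bp
  139–274 → 136 bp
Sorted largest to smallest: 136, 59, 39, 19, 11, 10 bp.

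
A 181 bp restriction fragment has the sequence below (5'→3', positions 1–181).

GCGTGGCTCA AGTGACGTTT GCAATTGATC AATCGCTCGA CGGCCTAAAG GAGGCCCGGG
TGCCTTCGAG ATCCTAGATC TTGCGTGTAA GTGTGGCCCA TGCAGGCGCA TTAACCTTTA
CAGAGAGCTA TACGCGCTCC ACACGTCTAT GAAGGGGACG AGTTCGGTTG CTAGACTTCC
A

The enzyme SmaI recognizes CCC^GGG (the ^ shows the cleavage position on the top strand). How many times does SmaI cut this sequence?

1

CCCGGG occurs starting at position 55.
SmaI cuts at 1 site.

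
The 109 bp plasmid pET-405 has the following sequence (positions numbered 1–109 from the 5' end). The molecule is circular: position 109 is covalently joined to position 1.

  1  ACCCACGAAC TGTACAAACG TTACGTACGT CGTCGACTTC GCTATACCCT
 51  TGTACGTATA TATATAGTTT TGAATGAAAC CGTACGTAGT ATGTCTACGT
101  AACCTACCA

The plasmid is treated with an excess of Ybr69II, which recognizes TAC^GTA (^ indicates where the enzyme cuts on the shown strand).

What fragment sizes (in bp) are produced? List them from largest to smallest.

Ybr69II sites (TACGTA) start at positions 22, 53, 83, 96.
Ybr69II cuts after base 3 of each site, so after positions 24, 55, 85, 98.
Circular molecule, 4 cuts → 4 fragments:
  25–55 → 31 bp
  56–85 → 30 bp
  86–98 → 13 bp
  99–109 then 1–24 → 11 + 24 = 35 bp
Sorted largest to smallest: 35, 31, 30, 13 bp.

35, 31, 30, 13 bp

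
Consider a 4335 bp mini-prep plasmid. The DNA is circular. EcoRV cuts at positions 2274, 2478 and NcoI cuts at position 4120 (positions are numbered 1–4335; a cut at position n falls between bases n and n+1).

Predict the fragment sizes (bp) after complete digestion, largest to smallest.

Combined cut positions (sorted): 2274, 2478, 4120.
Circular molecule, 3 cuts → 3 fragments:
  2478 − 2274 = 204 bp
  4120 − 2478 = 1642 bp
  wrap: 4335 − 4120 + 2274 = 2489 bp
Sorted largest to smallest: 2489, 1642, 204 bp.

2489, 1642, 204 bp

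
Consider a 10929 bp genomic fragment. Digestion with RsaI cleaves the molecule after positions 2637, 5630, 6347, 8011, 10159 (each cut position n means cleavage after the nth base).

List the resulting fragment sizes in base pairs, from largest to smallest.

2993, 2637, 2148, 1664, 770, 717 bp

Linear molecule, 5 cuts → 6 fragments:
  2637 − 0 = 2637 bp
  5630 − 2637 = 2993 bp
  6347 − 5630 = 717 bp
  8011 − 6347 = 1664 bp
  10159 − 8011 = 2148 bp
  10929 − 10159 = 770 bp
Sorted largest to smallest: 2993, 2637, 2148, 1664, 770, 717 bp.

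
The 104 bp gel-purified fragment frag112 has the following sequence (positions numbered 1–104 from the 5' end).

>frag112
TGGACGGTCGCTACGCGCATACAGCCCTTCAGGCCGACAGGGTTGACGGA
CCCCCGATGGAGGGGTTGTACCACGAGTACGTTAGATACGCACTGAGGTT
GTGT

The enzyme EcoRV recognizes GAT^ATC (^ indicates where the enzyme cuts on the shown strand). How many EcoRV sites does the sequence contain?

No occurrence of GATATC is present in the sequence.
EcoRV does not cut: 0 sites.

0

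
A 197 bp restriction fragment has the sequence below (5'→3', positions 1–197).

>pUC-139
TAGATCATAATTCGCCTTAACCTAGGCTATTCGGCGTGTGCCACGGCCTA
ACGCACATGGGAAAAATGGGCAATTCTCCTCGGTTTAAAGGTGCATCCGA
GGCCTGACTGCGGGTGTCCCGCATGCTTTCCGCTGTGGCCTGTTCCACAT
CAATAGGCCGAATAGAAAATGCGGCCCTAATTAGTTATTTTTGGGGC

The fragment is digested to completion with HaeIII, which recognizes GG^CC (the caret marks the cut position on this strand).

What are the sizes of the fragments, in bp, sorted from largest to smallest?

HaeIII sites (GGCC) start at positions 45, 101, 137, 156, 173.
HaeIII cuts after base 2 of each site, so after positions 46, 102, 138, 157, 174.
Linear molecule, 5 cuts → 6 fragments:
  1–46 → 46 bp
  47–102 → 56 bp
  103–138 → 36 bp
  139–157 → 19 bp
  158–174 → 17 bp
  175–197 → 23 bp
Sorted largest to smallest: 56, 46, 36, 23, 19, 17 bp.

56, 46, 36, 23, 19, 17 bp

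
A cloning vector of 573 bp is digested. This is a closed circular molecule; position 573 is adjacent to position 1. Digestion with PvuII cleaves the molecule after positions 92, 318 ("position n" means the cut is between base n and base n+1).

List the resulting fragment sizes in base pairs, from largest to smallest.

347, 226 bp

Circular molecule, 2 cuts → 2 fragments:
  318 − 92 = 226 bp
  wrap: 573 − 318 + 92 = 347 bp
Sorted largest to smallest: 347, 226 bp.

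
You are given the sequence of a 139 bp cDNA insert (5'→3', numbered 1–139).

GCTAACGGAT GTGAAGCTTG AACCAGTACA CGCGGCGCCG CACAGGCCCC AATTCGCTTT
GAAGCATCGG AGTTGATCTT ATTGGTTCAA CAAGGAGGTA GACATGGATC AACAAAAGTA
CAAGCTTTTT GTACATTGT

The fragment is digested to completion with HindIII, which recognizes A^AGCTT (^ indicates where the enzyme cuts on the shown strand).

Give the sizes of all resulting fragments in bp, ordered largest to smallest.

108, 17, 14 bp

HindIII sites (AAGCTT) start at positions 14, 122.
HindIII cuts after the first base of each site, so after positions 14, 122.
Linear molecule, 2 cuts → 3 fragments:
  1–14 → 14 bp
  15–122 → 108 bp
  123–139 → 17 bp
Sorted largest to smallest: 108, 17, 14 bp.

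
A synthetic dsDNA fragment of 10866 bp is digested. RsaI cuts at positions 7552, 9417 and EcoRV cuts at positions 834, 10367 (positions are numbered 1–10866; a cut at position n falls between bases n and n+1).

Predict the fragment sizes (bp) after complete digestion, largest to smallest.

Combined cut positions (sorted): 834, 7552, 9417, 10367.
Linear molecule, 4 cuts → 5 fragments:
  834 − 0 = 834 bp
  7552 − 834 = 6718 bp
  9417 − 7552 = 1865 bp
  10367 − 9417 = 950 bp
  10866 − 10367 = 499 bp
Sorted largest to smallest: 6718, 1865, 950, 834, 499 bp.

6718, 1865, 950, 834, 499 bp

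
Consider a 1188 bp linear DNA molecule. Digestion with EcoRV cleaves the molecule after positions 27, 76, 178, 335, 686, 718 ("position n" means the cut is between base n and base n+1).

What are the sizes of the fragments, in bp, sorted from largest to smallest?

470, 351, 157, 102, 49, 32, 27 bp

Linear molecule, 6 cuts → 7 fragments:
  27 − 0 = 27 bp
  76 − 27 = 49 bp
  178 − 76 = 102 bp
  335 − 178 = 157 bp
  686 − 335 = 351 bp
  718 − 686 = 32 bp
  1188 − 718 = 470 bp
Sorted largest to smallest: 470, 351, 157, 102, 49, 32, 27 bp.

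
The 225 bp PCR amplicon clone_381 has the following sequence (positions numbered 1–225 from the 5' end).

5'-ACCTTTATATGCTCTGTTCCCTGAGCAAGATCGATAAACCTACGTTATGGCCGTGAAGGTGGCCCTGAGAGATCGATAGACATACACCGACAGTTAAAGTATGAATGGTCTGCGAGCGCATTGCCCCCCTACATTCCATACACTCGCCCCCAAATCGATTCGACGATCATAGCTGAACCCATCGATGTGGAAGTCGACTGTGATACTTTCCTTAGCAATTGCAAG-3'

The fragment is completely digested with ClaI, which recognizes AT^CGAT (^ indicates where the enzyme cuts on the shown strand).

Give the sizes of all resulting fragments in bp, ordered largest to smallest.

ClaI sites (ATCGAT) start at positions 30, 72, 154, 181.
ClaI cuts after base 2 of each site, so after positions 31, 73, 155, 182.
Linear molecule, 4 cuts → 5 fragments:
  1–31 → 31 bp
  32–73 → 42 bp
  74–155 → 82 bp
  156–182 → 27 bp
  183–225 → 43 bp
Sorted largest to smallest: 82, 43, 42, 31, 27 bp.

82, 43, 42, 31, 27 bp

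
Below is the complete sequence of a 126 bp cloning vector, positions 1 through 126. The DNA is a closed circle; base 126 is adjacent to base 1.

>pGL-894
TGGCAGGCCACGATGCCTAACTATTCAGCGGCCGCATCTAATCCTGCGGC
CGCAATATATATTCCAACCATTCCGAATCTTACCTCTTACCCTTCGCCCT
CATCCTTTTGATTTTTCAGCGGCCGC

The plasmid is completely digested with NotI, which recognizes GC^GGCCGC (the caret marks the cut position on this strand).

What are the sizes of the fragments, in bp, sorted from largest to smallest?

NotI sites (GCGGCCGC) start at positions 28, 46, 119.
NotI cuts after base 2 of each site, so after positions 29, 47, 120.
Circular molecule, 3 cuts → 3 fragments:
  30–47 → 18 bp
  48–120 → 73 bp
  121–126 then 1–29 → 6 + 29 = 35 bp
Sorted largest to smallest: 73, 35, 18 bp.

73, 35, 18 bp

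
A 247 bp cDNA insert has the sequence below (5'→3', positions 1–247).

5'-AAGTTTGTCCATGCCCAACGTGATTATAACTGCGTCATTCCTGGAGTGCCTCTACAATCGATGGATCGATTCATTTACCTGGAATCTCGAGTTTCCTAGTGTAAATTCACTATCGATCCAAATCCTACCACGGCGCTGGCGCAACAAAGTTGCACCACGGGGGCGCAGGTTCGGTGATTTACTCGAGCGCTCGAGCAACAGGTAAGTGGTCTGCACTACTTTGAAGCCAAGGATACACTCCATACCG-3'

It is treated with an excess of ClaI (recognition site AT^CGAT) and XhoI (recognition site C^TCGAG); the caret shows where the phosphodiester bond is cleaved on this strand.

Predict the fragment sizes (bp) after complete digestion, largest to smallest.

69, 58, 57, 27, 20, 8, 8 bp

ClaI sites (ATCGAT) start at positions 57, 65, 112.
ClaI cuts after base 2 of each site, so after positions 58, 66, 113.
XhoI sites (CTCGAG) start at positions 86, 182, 190.
XhoI cuts after the first base of each site, so after positions 86, 182, 190.
Combined cut positions: 58, 66, 86, 113, 182, 190.
Linear molecule, 6 cuts → 7 fragments:
  1–58 → 58 bp
  59–66 → 8 bp
  67–86 → 20 bp
  87–113 → 27 bp
  114–182 → 69 bp
  183–190 → 8 bp
  191–247 → 57 bp
Sorted largest to smallest: 69, 58, 57, 27, 20, 8, 8 bp.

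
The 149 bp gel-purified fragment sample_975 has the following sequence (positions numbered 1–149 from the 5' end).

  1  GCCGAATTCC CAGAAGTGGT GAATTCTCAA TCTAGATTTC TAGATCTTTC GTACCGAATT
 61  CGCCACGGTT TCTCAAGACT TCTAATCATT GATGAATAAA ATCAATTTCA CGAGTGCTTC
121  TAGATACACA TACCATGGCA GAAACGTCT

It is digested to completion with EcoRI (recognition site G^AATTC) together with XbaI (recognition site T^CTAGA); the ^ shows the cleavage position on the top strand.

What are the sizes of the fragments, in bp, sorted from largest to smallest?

EcoRI sites (GAATTC) start at positions 4, 21, 56.
EcoRI cuts after the first base of each site, so after positions 4, 21, 56.
XbaI sites (TCTAGA) start at positions 31, 39, 119.
XbaI cuts after the first base of each site, so after positions 31, 39, 119.
Combined cut positions: 4, 21, 31, 39, 56, 119.
Linear molecule, 6 cuts → 7 fragments:
  1–4 → 4 bp
  5–21 → 17 bp
  22–31 → 10 bp
  32–39 → 8 bp
  40–56 → 17 bp
  57–119 → 63 bp
  120–149 → 30 bp
Sorted largest to smallest: 63, 30, 17, 17, 10, 8, 4 bp.

63, 30, 17, 17, 10, 8, 4 bp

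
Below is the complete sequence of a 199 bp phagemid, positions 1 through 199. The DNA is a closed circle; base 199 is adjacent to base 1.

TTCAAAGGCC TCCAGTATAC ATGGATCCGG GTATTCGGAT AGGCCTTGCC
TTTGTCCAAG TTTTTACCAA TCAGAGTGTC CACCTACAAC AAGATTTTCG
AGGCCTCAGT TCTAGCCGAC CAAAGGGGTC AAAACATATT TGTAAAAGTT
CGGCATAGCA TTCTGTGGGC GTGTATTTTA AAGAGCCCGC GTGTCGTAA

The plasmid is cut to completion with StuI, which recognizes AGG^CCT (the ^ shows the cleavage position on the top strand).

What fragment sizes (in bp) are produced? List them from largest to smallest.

104, 60, 35 bp

StuI sites (AGGCCT) start at positions 6, 41, 101.
StuI cuts after base 3 of each site, so after positions 8, 43, 103.
Circular molecule, 3 cuts → 3 fragments:
  9–43 → 35 bp
  44–103 → 60 bp
  104–199 then 1–8 → 96 + 8 = 104 bp
Sorted largest to smallest: 104, 60, 35 bp.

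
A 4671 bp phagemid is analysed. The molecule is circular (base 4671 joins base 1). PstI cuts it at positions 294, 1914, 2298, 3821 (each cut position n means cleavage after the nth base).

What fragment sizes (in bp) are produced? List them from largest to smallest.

1620, 1523, 1144, 384 bp

Circular molecule, 4 cuts → 4 fragments:
  1914 − 294 = 1620 bp
  2298 − 1914 = 384 bp
  3821 − 2298 = 1523 bp
  wrap: 4671 − 3821 + 294 = 1144 bp
Sorted largest to smallest: 1620, 1523, 1144, 384 bp.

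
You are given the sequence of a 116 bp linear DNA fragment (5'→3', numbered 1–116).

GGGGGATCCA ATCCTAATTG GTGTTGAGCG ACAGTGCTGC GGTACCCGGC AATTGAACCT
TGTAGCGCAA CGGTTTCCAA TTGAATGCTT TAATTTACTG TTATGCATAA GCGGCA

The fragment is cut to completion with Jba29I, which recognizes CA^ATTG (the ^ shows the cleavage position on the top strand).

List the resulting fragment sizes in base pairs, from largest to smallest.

51, 37, 28 bp

Jba29I sites (CAATTG) start at positions 50, 78.
Jba29I cuts after base 2 of each site, so after positions 51, 79.
Linear molecule, 2 cuts → 3 fragments:
  1–51 → 51 bp
  52–79 → 28 bp
  80–116 → 37 bp
Sorted largest to smallest: 51, 37, 28 bp.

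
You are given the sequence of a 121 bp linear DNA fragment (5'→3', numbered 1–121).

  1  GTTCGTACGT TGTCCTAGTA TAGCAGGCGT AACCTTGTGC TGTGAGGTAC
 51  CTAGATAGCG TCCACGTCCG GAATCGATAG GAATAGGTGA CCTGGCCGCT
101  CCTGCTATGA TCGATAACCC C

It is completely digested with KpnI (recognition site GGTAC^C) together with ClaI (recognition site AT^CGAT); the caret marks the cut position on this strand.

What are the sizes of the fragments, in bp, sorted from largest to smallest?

The KpnI site (GGTACC) starts at position 46.
KpnI cuts after base 5 of each site (before the last base), so after position 50.
ClaI sites (ATCGAT) start at positions 73, 110.
ClaI cuts after base 2 of each site, so after positions 74, 111.
Combined cut positions: 50, 74, 111.
Linear molecule, 3 cuts → 4 fragments:
  1–50 → 50 bp
  51–74 → 24 bp
  75–111 → 37 bp
  112–121 → 10 bp
Sorted largest to smallest: 50, 37, 24, 10 bp.

50, 37, 24, 10 bp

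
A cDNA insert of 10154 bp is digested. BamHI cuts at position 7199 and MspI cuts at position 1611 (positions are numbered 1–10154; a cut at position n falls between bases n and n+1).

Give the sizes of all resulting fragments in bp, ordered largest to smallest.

Combined cut positions (sorted): 1611, 7199.
Linear molecule, 2 cuts → 3 fragments:
  1611 − 0 = 1611 bp
  7199 − 1611 = 5588 bp
  10154 − 7199 = 2955 bp
Sorted largest to smallest: 5588, 2955, 1611 bp.

5588, 2955, 1611 bp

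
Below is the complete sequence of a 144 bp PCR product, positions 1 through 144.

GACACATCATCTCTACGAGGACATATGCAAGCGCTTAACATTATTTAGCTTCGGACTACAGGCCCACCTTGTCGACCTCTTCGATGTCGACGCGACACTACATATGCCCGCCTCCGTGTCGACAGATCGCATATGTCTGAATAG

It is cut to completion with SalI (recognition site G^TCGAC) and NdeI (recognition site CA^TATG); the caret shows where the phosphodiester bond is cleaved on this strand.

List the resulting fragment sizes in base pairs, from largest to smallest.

SalI sites (GTCGAC) start at positions 71, 86, 118.
SalI cuts after the first base of each site, so after positions 71, 86, 118.
NdeI sites (CATATG) start at positions 22, 101, 130.
NdeI cuts after base 2 of each site, so after positions 23, 102, 131.
Combined cut positions: 23, 71, 86, 102, 118, 131.
Linear molecule, 6 cuts → 7 fragments:
  1–23 → 23 bp
  24–71 → 48 bp
  72–86 → 15 bp
  87–102 → 16 bp
  103–118 → 16 bp
  119–131 → 13 bp
  132–144 → 13 bp
Sorted largest to smallest: 48, 23, 16, 16, 15, 13, 13 bp.

48, 23, 16, 16, 15, 13, 13 bp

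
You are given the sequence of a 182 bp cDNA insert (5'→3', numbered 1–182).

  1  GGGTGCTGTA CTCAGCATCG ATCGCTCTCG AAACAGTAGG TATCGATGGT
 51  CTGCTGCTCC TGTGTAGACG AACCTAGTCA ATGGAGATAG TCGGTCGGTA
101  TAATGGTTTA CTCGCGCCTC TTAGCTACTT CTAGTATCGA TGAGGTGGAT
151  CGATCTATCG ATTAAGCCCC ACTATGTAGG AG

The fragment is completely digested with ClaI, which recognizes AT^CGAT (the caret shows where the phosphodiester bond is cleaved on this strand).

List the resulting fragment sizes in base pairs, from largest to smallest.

94, 25, 24, 18, 13, 8 bp

ClaI sites (ATCGAT) start at positions 17, 42, 136, 149, 157.
ClaI cuts after base 2 of each site, so after positions 18, 43, 137, 150, 158.
Linear molecule, 5 cuts → 6 fragments:
  1–18 → 18 bp
  19–43 → 25 bp
  44–137 → 94 bp
  138–150 → 13 bp
  151–158 → 8 bp
  159–182 → 24 bp
Sorted largest to smallest: 94, 25, 24, 18, 13, 8 bp.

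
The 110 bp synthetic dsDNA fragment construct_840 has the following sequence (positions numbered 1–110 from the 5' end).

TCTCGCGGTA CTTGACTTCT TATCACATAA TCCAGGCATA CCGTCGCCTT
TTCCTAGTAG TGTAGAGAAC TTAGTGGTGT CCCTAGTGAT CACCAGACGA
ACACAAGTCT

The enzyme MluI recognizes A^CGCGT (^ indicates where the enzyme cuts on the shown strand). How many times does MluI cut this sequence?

0

No occurrence of ACGCGT is present in the sequence.
MluI does not cut: 0 sites.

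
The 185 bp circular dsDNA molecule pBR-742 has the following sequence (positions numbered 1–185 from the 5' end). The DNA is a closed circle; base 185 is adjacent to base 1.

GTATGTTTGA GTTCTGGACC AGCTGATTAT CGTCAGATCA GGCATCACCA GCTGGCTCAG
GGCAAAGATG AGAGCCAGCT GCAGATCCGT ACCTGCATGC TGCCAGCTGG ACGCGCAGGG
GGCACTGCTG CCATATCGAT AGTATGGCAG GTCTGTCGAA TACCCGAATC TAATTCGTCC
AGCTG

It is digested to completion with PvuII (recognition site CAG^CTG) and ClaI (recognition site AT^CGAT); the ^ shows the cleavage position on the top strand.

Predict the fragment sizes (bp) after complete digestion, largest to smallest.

PvuII sites (CAGCTG) start at positions 20, 49, 76, 104, 180.
PvuII cuts after base 3 of each site, so after positions 22, 51, 78, 106, 182.
The ClaI site (ATCGAT) starts at position 135.
ClaI cuts after base 2 of each site, so after position 136.
Combined cut positions: 22, 51, 78, 106, 136, 182.
Circular molecule, 6 cuts → 6 fragments:
  23–51 → 29 bp
  52–78 → 27 bp
  79–106 → 28 bp
  107–136 → 30 bp
  137–182 → 46 bp
  183–185 then 1–22 → 3 + 22 = 25 bp
Sorted largest to smallest: 46, 30, 29, 28, 27, 25 bp.

46, 30, 29, 28, 27, 25 bp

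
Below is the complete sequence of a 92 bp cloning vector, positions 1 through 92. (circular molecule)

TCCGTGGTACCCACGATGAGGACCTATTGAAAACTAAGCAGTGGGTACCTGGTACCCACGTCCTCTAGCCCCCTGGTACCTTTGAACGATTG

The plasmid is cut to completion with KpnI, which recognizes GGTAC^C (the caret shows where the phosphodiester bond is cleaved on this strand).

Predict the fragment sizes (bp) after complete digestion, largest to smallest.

KpnI sites (GGTACC) start at positions 6, 44, 51, 75.
KpnI cuts after base 5 of each site (before the last base), so after positions 10, 48, 55, 79.
Circular molecule, 4 cuts → 4 fragments:
  11–48 → 38 bp
  49–55 → 7 bp
  56–79 → 24 bp
  80–92 then 1–10 → 13 + 10 = 23 bp
Sorted largest to smallest: 38, 24, 23, 7 bp.

38, 24, 23, 7 bp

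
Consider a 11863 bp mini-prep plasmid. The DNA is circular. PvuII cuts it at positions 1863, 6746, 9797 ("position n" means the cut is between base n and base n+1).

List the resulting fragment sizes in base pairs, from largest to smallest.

Circular molecule, 3 cuts → 3 fragments:
  6746 − 1863 = 4883 bp
  9797 − 6746 = 3051 bp
  wrap: 11863 − 9797 + 1863 = 3929 bp
Sorted largest to smallest: 4883, 3929, 3051 bp.

4883, 3929, 3051 bp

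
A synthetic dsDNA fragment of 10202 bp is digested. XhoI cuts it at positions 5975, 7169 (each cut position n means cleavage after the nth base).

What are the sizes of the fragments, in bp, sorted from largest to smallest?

5975, 3033, 1194 bp

Linear molecule, 2 cuts → 3 fragments:
  5975 − 0 = 5975 bp
  7169 − 5975 = 1194 bp
  10202 − 7169 = 3033 bp
Sorted largest to smallest: 5975, 3033, 1194 bp.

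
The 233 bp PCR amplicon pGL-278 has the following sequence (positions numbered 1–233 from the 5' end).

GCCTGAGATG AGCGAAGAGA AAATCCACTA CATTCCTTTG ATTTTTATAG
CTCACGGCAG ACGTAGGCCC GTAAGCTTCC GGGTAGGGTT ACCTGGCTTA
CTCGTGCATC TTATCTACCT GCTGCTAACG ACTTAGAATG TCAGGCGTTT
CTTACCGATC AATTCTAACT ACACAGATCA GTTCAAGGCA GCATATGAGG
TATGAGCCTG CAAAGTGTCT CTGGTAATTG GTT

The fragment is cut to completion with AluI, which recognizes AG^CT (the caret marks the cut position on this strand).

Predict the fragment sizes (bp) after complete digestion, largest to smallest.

AluI sites (AGCT) start at positions 49, 74.
AluI cuts after base 2 of each site, so after positions 50, 75.
Linear molecule, 2 cuts → 3 fragments:
  1–50 → 50 bp
  51–75 → 25 bp
  76–233 → 158 bp
Sorted largest to smallest: 158, 50, 25 bp.

158, 50, 25 bp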